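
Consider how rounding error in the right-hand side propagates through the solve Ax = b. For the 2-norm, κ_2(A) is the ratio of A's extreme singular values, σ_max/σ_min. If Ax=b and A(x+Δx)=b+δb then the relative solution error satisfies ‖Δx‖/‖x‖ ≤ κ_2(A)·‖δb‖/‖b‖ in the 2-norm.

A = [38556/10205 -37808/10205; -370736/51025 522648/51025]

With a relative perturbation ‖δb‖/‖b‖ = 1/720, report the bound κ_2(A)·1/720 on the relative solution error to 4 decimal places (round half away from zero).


0.0218

form AᵀA = [1033191184/15405625 -1362174912/15405625; -1362174912/15405625 1827793216/15405625] with trace 114439376/616225 and determinant 85525504/616225
eigenvalues of AᵀA: λ = (tr ± √(tr²−4·det))/2 = 4624/25, 18496/24649
so κ_2 = √((4624/25) / (18496/24649)) = 15.7000
κ_2(A)·‖δb‖/‖b‖ = 0.0218


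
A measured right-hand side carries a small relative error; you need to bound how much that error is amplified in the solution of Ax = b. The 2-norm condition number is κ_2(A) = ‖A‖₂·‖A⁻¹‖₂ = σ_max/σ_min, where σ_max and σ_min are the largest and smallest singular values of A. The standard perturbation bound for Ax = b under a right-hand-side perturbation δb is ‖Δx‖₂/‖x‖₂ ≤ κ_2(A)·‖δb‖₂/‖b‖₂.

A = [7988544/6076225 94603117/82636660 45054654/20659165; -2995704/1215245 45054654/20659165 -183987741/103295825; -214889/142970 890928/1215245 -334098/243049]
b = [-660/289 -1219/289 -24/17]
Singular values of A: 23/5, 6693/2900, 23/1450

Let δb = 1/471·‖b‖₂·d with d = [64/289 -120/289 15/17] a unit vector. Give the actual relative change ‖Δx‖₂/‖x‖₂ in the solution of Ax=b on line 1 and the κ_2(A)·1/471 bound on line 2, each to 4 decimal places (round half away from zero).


σ_max = 23/5, σ_min = 23/1450
condition number: (23/5) ÷ (23/1450) = 290.0000
bound on ‖Δx‖/‖x‖: κ·ε = 290.0000·1/471 = 0.6157
solve Ax = b  →  x = [0.4498 -1.7515 -0.3989]
2-norm of b is 5.0000; of x, 1.8518
re-solving with b+δb shifts x by Δx of norm 0.6693
realised ‖Δx‖/‖x‖ = 0.3614
realised/bound (from unrounded values) ≈ 0.5870

0.3614
0.6157


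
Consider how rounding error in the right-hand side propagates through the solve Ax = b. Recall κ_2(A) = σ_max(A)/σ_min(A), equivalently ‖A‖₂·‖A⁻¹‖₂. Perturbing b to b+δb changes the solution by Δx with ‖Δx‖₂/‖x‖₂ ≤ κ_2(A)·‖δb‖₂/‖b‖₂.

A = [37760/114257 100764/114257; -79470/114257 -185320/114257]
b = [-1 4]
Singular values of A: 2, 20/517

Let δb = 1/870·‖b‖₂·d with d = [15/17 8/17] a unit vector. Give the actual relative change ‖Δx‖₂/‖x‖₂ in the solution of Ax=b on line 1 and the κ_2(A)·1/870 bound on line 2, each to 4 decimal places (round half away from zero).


σ_max = 2, σ_min = 20/517
condition number: 2 ÷ (20/517) = 51.7000
worst-case relative error ≤ 51.7000 × 1/870 = 0.0594
solve Ax = b  →  x = [-24.6308 8.0962]
‖b‖ = 4.1231, ‖x‖ = 25.9273
with δb = [0.0042 0.0022], A·Δx = δb → ‖Δx‖ = 0.1225
relative error = 0.0047
realised/bound (from unrounded values) ≈ 0.0795

0.0047
0.0594


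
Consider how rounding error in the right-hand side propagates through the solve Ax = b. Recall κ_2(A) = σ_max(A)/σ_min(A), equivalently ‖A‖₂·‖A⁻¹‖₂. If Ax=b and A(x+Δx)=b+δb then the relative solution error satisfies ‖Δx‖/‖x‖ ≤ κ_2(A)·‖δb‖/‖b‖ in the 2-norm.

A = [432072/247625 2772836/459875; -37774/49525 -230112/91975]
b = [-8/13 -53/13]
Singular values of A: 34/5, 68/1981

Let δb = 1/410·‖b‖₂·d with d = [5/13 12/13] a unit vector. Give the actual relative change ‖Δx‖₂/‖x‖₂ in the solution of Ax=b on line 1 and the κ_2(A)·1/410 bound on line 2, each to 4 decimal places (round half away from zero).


from the listed singular values, σ₁ = 34/5, σ_n = 68/1981
κ = σ_max/σ_min = (34/5)/(68/1981) = 198.1000
perturbation bound = 198.1000·1/410 = 0.4832
solve Ax = b  →  x = [111.9094 -32.4871]
2-norm of b is 4.1231; of x, 116.5295
Δx = A⁻¹·δb where δb = 1/410·4.1231·d; ‖Δx‖ = 0.2930
realised ‖Δx‖/‖x‖ = 0.0025
tightness: 0.0025 against a bound of 0.4832 (unrounded ratio ≈ 0.0052)

0.0025
0.4832


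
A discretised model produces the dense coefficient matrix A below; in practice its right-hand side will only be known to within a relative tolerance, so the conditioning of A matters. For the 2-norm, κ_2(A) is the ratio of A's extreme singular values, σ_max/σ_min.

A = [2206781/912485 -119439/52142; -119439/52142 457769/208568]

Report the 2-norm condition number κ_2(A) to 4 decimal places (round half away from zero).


347.2000

form AᵀA = [43941713509/3960184900 -4782695877/452592560; -4782695877/452592560 520574617/51724864] with trace 1594258409/75342400 and determinant 279841/75342400
λ_max, λ_min = (1594258409/75342400 ± √2541575539096977681/5676477237760000)/2 = 529/25, 529/3013696
σ_max=√(529/25)=(23/5), σ_min=√(529/3013696)=(23/1736) → κ = 347.2000


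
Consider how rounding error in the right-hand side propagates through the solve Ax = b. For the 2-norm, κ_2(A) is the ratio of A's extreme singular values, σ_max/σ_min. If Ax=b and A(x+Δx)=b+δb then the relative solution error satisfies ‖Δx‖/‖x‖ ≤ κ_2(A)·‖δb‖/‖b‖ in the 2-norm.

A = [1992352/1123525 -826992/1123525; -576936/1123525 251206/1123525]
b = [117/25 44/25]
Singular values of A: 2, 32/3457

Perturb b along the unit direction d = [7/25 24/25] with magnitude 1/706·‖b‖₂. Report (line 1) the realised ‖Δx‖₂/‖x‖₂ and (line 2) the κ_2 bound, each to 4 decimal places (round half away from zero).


0.0024
0.3060

from the listed singular values, σ₁ = 2, σ_n = 32/3457
κ_2(A) = 2 / (32/3457) = 216.0625
worst-case relative error ≤ 216.0625 × 1/706 = 0.3060
solve Ax = b  →  x = [126.4976 298.3942]
‖b‖₂ = 5.0000 and ‖x‖₂ = 324.0999
δb = ε·‖b‖·d = [0.0020 0.0068]; solving A·Δx = δb gives ‖Δx‖ = 0.7651
dividing the unrounded norms, ‖Δx‖/‖x‖ = 0.0024
tightness: 0.0024 against a bound of 0.3060 (unrounded ratio ≈ 0.0077)


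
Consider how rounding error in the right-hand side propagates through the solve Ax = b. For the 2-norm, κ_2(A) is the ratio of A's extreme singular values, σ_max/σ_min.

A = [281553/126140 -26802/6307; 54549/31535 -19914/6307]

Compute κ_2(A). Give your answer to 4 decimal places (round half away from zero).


M = AᵀA = [5075263449/636451984 -1189133865/79556498; -1189133865/79556498 1114914600/39778249]. tr(M)=79286841/2202256, det(M)=50625/550564
solving λ² − 79286841/2202256·λ + 50625/550564 = 0 gives λ = 36, 5625/2202256
so κ_2 = √(36 / (5625/2202256)) = 118.7200

118.7200


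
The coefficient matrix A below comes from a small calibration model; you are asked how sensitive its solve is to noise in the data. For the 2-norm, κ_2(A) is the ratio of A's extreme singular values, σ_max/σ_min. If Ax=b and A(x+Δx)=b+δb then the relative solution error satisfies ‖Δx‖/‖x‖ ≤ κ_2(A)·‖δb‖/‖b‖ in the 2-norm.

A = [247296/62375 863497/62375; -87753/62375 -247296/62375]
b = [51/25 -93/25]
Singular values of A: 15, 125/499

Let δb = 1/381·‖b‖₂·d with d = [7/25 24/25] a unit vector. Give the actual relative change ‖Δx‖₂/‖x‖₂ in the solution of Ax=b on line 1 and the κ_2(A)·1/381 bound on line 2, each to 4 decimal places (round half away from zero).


0.0037
0.1572

from the listed singular values, σ₁ = 15, σ_n = 125/499
κ = σ_max/σ_min = 15/(125/499) = 59.8800
bound on ‖Δx‖/‖x‖: κ·ε = 59.8800·1/381 = 0.1572
solve Ax = b  →  x = [11.5530 -3.1613]
‖b‖ = 4.2426, ‖x‖ = 11.9777
δb = ε·‖b‖·d = [0.0031 0.0107]; solving A·Δx = δb gives ‖Δx‖ = 0.0445
relative error = 0.0037
realised/bound (from unrounded values) ≈ 0.0236


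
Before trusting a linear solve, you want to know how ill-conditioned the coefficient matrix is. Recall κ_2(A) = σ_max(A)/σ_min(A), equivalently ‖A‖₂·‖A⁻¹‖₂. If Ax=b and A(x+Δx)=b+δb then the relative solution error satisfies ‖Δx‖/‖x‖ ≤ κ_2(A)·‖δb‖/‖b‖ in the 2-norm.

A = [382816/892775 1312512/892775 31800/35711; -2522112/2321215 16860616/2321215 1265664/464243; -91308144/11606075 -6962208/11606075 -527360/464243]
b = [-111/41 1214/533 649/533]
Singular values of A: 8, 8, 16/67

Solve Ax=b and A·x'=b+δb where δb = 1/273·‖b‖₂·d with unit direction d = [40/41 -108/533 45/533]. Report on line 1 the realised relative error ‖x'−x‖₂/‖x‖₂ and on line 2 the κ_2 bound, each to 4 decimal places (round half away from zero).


0.0046
0.1227

σ_max = 8, σ_min = 16/67
condition number: 8 ÷ (16/67) = 33.5000
κ_2(A)·‖δb‖/‖b‖ = 0.1227
solve Ax = b  →  x = [1.1452 4.8192 -11.5481]
2-norm of b is 3.7417; of x, 12.5656
re-solving with b+δb shifts x by Δx of norm 0.0574
realised ‖Δx‖/‖x‖ = 0.0046
so the bound overstates the realised error by a factor of ≈ 26.8664 (computed from the unrounded values)


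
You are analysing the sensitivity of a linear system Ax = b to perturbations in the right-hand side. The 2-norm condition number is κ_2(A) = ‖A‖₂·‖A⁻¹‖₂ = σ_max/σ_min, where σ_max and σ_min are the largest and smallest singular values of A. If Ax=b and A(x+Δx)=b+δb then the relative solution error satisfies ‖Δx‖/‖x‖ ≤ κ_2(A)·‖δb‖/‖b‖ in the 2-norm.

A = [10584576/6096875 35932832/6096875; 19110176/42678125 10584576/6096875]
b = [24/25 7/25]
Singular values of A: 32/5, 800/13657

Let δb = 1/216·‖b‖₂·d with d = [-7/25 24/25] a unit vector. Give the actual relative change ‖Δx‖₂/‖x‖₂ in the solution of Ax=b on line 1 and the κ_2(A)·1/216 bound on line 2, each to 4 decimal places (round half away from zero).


σ_max = 32/5, σ_min = 800/13657
condition number: (32/5) ÷ (800/13657) = 109.2560
κ_2(A)·‖δb‖/‖b‖ = 0.5058
solve Ax = b  →  x = [0.0438 0.1500]
‖b‖ = 1.0000, ‖x‖ = 0.1563
δb = ε·‖b‖·d = [-0.0013 0.0044]; solving A·Δx = δb gives ‖Δx‖ = 0.0790
relative error = 0.5058
so the bound is sharp here: realised error equals the bound

0.5058
0.5058


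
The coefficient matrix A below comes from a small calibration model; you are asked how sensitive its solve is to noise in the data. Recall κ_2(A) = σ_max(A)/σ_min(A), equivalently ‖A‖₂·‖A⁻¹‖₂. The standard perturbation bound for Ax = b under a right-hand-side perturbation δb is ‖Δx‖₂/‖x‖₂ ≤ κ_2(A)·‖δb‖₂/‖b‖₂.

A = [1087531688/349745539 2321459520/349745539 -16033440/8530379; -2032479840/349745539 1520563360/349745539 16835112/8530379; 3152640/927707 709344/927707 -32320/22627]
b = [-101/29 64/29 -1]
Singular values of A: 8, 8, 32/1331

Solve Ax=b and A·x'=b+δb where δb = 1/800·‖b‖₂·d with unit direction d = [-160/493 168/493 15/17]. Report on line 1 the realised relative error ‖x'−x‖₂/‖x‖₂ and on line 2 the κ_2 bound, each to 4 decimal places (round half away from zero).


largest singular value 8, smallest 32/1331
condition number: 8 ÷ (32/1331) = 332.7500
perturbation bound = 332.7500·1/800 = 0.4159
solve Ax = b  →  x = [15.1846 3.2884 38.5865]
‖b‖₂ = 4.2426 and ‖x‖₂ = 41.5969
re-solving with b+δb shifts x by Δx of norm 0.2206
dividing the unrounded norms, ‖Δx‖/‖x‖ = 0.0053
so the bound overstates the realised error by a factor of ≈ 78.4359 (computed from the unrounded values)

0.0053
0.4159


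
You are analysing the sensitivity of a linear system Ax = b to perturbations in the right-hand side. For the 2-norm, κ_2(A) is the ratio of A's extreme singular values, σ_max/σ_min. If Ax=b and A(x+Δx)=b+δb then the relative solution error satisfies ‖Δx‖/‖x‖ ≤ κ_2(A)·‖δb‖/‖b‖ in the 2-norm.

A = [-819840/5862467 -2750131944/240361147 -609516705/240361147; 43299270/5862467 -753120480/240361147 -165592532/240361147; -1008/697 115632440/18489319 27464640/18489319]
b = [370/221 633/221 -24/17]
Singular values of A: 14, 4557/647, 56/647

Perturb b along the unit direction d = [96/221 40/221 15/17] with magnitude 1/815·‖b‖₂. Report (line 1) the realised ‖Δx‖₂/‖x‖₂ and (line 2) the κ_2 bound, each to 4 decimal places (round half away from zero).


0.1437
0.1985

largest singular value 14, smallest 56/647
κ = σ_max/σ_min = 14/(56/647) = 161.7500
perturbation bound = 161.7500·1/815 = 0.1985
solve Ax = b  →  x = [0.3241 -0.1431 -0.0322]
‖b‖ = 3.6056, ‖x‖ = 0.3557
with δb = [0.0019 0.0008 0.0039], A·Δx = δb → ‖Δx‖ = 0.0511
dividing the unrounded norms, ‖Δx‖/‖x‖ = 0.1437
tightness: 0.1437 against a bound of 0.1985 (unrounded ratio ≈ 0.7240)


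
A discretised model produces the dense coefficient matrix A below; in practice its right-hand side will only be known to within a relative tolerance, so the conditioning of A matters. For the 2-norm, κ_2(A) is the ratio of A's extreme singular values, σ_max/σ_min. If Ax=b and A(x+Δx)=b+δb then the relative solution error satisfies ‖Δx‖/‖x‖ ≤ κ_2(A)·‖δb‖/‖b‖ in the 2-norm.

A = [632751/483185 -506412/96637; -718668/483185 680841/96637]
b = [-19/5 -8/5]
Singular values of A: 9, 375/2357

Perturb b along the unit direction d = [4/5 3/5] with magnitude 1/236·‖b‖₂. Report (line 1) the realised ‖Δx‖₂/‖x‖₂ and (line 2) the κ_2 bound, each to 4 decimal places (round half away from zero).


largest singular value 9, smallest 375/2357
κ = σ_max/σ_min = 9/(375/2357) = 56.5680
bound on ‖Δx‖/‖x‖: κ·ε = 56.5680·1/236 = 0.2397
solve Ax = b  →  x = [-24.5525 -5.4104]
2-norm of b is 4.1231; of x, 25.1416
δb = ε·‖b‖·d = [0.0140 0.0105]; solving A·Δx = δb gives ‖Δx‖ = 0.1098
realised ‖Δx‖/‖x‖ = 0.0044
realised/bound (from unrounded values) ≈ 0.0182

0.0044
0.2397


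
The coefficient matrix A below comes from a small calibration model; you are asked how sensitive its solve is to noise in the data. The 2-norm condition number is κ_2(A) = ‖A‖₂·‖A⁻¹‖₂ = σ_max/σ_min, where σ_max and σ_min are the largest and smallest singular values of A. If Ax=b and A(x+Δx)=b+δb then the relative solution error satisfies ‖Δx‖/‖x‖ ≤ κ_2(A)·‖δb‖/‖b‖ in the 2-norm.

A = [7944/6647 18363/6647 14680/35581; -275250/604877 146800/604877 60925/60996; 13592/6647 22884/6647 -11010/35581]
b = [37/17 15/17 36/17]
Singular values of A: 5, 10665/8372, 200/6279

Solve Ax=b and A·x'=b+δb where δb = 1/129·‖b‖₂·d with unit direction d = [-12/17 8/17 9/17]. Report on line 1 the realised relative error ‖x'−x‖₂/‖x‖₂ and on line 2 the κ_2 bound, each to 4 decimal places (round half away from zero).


largest singular value 5, smallest 200/6279
condition number: 5 ÷ (200/6279) = 156.9750
perturbation bound = 156.9750·1/129 = 1.2169
solve Ax = b  →  x = [-0.0436 0.7033 0.6926]
‖b‖₂ = 3.1623 and ‖x‖₂ = 0.9880
δb = ε·‖b‖·d = [-0.0173 0.0115 0.0130]; solving A·Δx = δb gives ‖Δx‖ = 0.7696
relative error = 0.7789
so the bound overstates the realised error by a factor of ≈ 1.5622 (computed from the unrounded values)

0.7789
1.2169


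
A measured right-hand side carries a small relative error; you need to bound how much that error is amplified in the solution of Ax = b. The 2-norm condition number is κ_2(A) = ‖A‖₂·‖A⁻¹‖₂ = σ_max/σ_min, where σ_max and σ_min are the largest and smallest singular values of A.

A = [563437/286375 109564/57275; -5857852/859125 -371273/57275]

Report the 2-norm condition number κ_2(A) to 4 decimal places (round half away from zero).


331.8000

M = AᵀA = [59474530129/1180953225 3776095232/78730215; 3776095232/78730215 239756657/5248681]. tr(M)=134862994/1404225, det(M)=117649/1404225
char-poly roots: 2401/25 and 49/56169
κ_2(A) = √(λ_max/λ_min) = √((2401/25) / (49/56169)) = 331.8000


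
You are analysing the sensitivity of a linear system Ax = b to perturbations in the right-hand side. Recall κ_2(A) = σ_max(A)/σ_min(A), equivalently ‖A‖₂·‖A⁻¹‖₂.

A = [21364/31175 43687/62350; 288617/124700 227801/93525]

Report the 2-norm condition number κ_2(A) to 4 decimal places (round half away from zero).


M = AᵀA = [144964001/24880144 114155545/18660108; 114155545/18660108 359600269/55980324]. tr(M)=3261685/266256, det(M)=2401/1065024
char-poly roots: 49/4 and 49/266256
σ_max=√(49/4)=(7/2), σ_min=√(49/266256)=(7/516) → κ = 258.0000

258.0000


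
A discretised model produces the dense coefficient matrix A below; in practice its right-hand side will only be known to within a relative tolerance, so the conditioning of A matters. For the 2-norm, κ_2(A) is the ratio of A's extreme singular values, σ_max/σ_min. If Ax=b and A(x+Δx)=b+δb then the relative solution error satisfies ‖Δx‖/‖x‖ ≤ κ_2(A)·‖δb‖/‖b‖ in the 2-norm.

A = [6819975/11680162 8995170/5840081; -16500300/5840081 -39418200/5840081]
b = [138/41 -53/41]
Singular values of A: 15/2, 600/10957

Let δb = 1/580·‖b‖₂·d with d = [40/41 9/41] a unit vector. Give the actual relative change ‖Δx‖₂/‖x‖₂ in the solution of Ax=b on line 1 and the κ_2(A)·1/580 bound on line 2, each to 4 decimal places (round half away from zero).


σ_max = 15/2, σ_min = 600/10957
condition number: (15/2) ÷ (600/10957) = 136.9625
bound on ‖Δx‖/‖x‖: κ·ε = 136.9625·1/580 = 0.2361
solve Ax = b  →  x = [-50.4682 21.3173]
‖b‖ = 3.6056, ‖x‖ = 54.7856
Δx = A⁻¹·δb where δb = 1/580·3.6056·d; ‖Δx‖ = 0.1135
relative error = 0.0021
tightness: 0.0021 against a bound of 0.2361 (unrounded ratio ≈ 0.0088)

0.0021
0.2361


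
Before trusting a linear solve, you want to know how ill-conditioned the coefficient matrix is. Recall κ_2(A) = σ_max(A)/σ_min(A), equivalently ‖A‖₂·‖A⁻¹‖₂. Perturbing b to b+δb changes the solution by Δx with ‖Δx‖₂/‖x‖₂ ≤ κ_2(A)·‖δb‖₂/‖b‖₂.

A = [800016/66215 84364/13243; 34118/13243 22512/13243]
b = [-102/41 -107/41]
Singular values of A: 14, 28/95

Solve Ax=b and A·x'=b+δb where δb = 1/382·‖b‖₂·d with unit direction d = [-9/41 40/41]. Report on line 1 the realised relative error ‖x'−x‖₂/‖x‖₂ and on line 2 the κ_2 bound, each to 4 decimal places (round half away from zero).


from the listed singular values, σ₁ = 14, σ_n = 28/95
κ_2(A) = 14 / (28/95) = 47.5000
perturbation bound = 47.5000·1/382 = 0.1243
solve Ax = b  →  x = [3.0042 -6.0882]
‖b‖ = 3.6056, ‖x‖ = 6.7891
with δb = [-0.0021 0.0092], A·Δx = δb → ‖Δx‖ = 0.0320
relative error = 0.0047
so the bound overstates the realised error by a factor of ≈ 26.3614 (computed from the unrounded values)

0.0047
0.1243


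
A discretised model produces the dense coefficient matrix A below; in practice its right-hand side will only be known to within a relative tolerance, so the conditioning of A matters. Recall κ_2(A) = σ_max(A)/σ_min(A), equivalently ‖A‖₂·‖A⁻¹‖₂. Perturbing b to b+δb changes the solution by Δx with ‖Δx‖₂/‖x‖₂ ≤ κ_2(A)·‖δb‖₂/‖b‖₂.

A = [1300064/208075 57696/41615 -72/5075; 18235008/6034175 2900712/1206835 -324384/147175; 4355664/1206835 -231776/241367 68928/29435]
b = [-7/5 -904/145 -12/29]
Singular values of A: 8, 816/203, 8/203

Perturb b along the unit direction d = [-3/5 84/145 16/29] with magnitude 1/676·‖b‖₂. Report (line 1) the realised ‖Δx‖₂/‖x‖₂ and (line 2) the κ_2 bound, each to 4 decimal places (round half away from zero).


0.0032
0.3003

from the listed singular values, σ₁ = 8, σ_n = 8/203
κ = σ_max/σ_min = 8/(8/203) = 203.0000
κ_2(A)·‖δb‖/‖b‖ = 0.3003
solve Ax = b  →  x = [13.0115 -60.1069 -44.8789]
‖b‖₂ = 6.4031 and ‖x‖₂ = 76.1331
with δb = [-0.0057 0.0055 0.0052], A·Δx = δb → ‖Δx‖ = 0.2404
realised ‖Δx‖/‖x‖ = 0.0032
tightness: 0.0032 against a bound of 0.3003 (unrounded ratio ≈ 0.0105)


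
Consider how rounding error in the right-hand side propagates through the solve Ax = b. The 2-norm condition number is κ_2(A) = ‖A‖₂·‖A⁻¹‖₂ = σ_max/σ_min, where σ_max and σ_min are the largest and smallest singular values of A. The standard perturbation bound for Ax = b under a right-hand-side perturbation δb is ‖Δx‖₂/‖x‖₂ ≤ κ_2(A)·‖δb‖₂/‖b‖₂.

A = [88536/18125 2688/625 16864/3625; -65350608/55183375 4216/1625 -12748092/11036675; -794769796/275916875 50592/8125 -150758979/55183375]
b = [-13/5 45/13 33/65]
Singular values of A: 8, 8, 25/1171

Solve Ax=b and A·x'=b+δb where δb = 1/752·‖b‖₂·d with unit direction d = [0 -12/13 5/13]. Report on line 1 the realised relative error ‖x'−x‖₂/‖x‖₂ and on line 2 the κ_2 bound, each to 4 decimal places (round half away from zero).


from the listed singular values, σ₁ = 8, σ_n = 25/1171
κ = σ_max/σ_min = 8/(25/1171) = 374.7200
perturbation bound = 374.7200·1/752 = 0.4983
solve Ax = b  →  x = [96.6243 0.0150 -102.0283]
‖b‖₂ = 4.3589 and ‖x‖₂ = 140.5206
re-solving with b+δb shifts x by Δx of norm 0.2715
realised ‖Δx‖/‖x‖ = 0.0019
realised/bound (from unrounded values) ≈ 0.0039

0.0019
0.4983


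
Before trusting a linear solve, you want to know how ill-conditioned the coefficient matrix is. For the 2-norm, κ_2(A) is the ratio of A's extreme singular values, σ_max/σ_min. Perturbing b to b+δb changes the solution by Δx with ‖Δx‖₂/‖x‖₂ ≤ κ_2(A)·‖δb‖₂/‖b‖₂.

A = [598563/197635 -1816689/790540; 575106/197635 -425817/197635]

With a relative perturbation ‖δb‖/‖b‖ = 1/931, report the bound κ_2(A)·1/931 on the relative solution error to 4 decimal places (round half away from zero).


0.1830

M = AᵀA = [163858401/9288845 -491548743/37155380; -491548743/37155380 1474787349/148621520]. tr(M)=819304353/29724304, det(M)=194481/7431076
eigenvalues of AᵀA: λ = (tr ± √(tr²−4·det))/2 = 441/16, 1764/1857769
σ_max=√(441/16)=(21/4), σ_min=√(1764/1857769)=(42/1363) → κ = 170.3750
perturbation bound = 170.3750·1/931 = 0.1830


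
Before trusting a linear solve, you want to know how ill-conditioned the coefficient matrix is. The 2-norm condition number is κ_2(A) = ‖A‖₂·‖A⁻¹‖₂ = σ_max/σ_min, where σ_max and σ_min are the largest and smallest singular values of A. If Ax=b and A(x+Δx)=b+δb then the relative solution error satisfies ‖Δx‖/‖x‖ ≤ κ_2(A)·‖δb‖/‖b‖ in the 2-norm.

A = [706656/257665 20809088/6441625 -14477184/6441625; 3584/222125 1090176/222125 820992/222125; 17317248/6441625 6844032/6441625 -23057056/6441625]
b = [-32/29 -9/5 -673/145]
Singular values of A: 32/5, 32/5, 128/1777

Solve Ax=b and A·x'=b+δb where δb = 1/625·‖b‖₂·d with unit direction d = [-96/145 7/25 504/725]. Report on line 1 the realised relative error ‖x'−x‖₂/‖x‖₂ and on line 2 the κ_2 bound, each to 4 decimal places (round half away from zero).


σ_max = 32/5, σ_min = 128/1777
κ = σ_max/σ_min = (32/5)/(128/1777) = 88.8500
κ_2(A)·‖δb‖/‖b‖ = 0.1422
solve Ax = b  →  x = [-33.6938 14.5684 -19.6850]
2-norm of b is 5.0990; of x, 41.6534
re-solving with b+δb shifts x by Δx of norm 0.1133
realised ‖Δx‖/‖x‖ = 0.0027
realised/bound (from unrounded values) ≈ 0.0191

0.0027
0.1422


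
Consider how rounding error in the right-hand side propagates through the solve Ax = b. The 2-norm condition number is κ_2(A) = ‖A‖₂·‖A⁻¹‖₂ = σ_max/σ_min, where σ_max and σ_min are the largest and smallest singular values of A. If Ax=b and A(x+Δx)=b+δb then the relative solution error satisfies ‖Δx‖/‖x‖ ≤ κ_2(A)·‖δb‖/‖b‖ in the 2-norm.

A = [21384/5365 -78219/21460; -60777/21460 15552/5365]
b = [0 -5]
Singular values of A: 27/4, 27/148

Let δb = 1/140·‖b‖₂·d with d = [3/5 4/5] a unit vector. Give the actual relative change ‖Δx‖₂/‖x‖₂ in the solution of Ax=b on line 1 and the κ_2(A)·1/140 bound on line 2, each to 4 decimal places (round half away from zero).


0.0089
0.2643

largest singular value 27/4, smallest 27/148
κ_2(A) = (27/4) / (27/148) = 37.0000
κ_2(A)·‖δb‖/‖b‖ = 0.2643
solve Ax = b  →  x = [-14.7995 -16.1839]
‖b‖₂ = 5.0000 and ‖x‖₂ = 21.9304
Δx = A⁻¹·δb where δb = 1/140·5.0000·d; ‖Δx‖ = 0.1958
realised ‖Δx‖/‖x‖ = 0.0089
realised/bound (from unrounded values) ≈ 0.0338


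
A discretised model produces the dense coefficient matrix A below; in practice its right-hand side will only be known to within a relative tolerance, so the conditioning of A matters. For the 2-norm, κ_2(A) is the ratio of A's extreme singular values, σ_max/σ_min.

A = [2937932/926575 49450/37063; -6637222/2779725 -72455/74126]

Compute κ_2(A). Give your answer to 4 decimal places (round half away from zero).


213.8250

AᵀA = [374571433252/23774987925 10404494957/1584999195; 10404494957/1584999195 1156225925/422666452]; tr = 135264351241/7315380900, det = 13675204/1828845225
eigenvalues of AᵀA: λ = (tr ± √(tr²−4·det))/2 = 1849/100, 29584/73153809
so κ_2 = √((1849/100) / (29584/73153809)) = 213.8250


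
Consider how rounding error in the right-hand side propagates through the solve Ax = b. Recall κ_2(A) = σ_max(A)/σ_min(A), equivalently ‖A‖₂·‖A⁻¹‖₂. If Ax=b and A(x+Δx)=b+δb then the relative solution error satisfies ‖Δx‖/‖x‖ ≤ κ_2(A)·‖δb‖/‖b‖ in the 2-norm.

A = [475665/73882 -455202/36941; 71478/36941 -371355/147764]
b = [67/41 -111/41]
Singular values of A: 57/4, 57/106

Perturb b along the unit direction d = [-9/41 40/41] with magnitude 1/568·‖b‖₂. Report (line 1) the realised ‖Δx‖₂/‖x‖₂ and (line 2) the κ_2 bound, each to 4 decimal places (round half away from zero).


0.0019
0.0467

from the listed singular values, σ₁ = 57/4, σ_n = 57/106
κ = σ_max/σ_min = (57/4)/(57/106) = 26.5000
perturbation bound = 26.5000·1/568 = 0.0467
solve Ax = b  →  x = [-4.8896 -2.6873]
‖b‖ = 3.1623, ‖x‖ = 5.5794
Δx = A⁻¹·δb where δb = 1/568·3.1623·d; ‖Δx‖ = 0.0104
dividing the unrounded norms, ‖Δx‖/‖x‖ = 0.0019
tightness: 0.0019 against a bound of 0.0467 (unrounded ratio ≈ 0.0398)


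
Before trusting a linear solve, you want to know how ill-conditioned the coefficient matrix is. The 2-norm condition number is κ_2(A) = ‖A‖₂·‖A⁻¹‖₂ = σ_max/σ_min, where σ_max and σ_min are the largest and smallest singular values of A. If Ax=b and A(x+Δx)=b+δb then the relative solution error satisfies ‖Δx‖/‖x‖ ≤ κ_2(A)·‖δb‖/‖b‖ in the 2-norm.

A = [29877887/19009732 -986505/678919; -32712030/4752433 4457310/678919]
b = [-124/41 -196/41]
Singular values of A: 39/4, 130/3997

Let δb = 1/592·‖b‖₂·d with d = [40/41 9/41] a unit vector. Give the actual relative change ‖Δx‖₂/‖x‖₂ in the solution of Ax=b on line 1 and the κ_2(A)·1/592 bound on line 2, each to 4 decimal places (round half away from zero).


σ_max = 39/4, σ_min = 130/3997
κ_2(A) = (39/4) / (130/3997) = 299.7750
κ_2(A)·‖δb‖/‖b‖ = 0.5064
solve Ax = b  →  x = [-84.5199 -89.3408]
‖b‖ = 5.6569, ‖x‖ = 122.9853
Δx = A⁻¹·δb where δb = 1/592·5.6569·d; ‖Δx‖ = 0.2938
dividing the unrounded norms, ‖Δx‖/‖x‖ = 0.0024
so the bound overstates the realised error by a factor of ≈ 211.9741 (computed from the unrounded values)

0.0024
0.5064


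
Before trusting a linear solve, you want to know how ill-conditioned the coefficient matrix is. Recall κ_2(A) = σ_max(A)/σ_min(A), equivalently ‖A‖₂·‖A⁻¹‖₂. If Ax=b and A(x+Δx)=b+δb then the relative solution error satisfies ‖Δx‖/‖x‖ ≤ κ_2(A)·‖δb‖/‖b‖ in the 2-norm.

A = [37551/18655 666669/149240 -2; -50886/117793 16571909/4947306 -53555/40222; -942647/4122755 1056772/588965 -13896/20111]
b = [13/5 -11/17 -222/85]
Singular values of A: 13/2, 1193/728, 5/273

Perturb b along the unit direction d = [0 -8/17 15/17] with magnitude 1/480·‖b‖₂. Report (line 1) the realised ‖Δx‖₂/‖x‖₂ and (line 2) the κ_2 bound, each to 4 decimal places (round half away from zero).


0.0039
0.7394

σ_max = 13/2, σ_min = 5/273
condition number: (13/2) ÷ (5/273) = 354.9000
bound on ‖Δx‖/‖x‖: κ·ε = 354.9000·1/480 = 0.7394
solve Ax = b  →  x = [-7.4023 -41.2389 -100.8592]
‖b‖ = 3.7417, ‖x‖ = 109.2155
Δx = A⁻¹·δb where δb = 1/480·3.7417·d; ‖Δx‖ = 0.4256
relative error = 0.0039
realised/bound (from unrounded values) ≈ 0.0053


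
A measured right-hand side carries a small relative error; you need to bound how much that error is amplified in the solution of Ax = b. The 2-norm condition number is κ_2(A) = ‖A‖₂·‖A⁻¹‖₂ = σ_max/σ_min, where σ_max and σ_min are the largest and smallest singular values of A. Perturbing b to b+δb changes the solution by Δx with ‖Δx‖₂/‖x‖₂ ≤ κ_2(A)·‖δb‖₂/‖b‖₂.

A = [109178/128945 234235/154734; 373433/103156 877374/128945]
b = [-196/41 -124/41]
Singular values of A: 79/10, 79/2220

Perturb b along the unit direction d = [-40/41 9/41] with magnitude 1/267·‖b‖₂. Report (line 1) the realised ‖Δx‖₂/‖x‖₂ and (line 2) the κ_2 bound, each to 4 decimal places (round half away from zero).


σ_max = 79/10, σ_min = 79/2220
κ = σ_max/σ_min = (79/10)/(79/2220) = 222.0000
worst-case relative error ≤ 222.0000 × 1/267 = 0.8315
solve Ax = b  →  x = [-99.4192 52.4497]
‖b‖ = 5.6569, ‖x‖ = 112.4062
with δb = [-0.0207 0.0047], A·Δx = δb → ‖Δx‖ = 0.5954
realised ‖Δx‖/‖x‖ = 0.0053
realised/bound (from unrounded values) ≈ 0.0064

0.0053
0.8315


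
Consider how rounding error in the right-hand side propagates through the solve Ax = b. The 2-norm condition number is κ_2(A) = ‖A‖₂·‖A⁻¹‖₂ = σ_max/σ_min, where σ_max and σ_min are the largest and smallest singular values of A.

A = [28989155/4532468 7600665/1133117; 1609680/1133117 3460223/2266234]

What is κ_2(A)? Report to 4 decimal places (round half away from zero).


form AᵀA = [524585498425/12220860304 137701700955/3055215076; 137701700955/3055215076 144588683509/3055215076] with trace 1311462821/14531344 and determinant 3258025/58125376
eigenvalues of AᵀA: λ = (tr ± √(tr²−4·det))/2 = 361/4, 9025/14531344
σ_max=√(361/4)=(19/2), σ_min=√(9025/14531344)=(95/3812) → κ = 381.2000

381.2000


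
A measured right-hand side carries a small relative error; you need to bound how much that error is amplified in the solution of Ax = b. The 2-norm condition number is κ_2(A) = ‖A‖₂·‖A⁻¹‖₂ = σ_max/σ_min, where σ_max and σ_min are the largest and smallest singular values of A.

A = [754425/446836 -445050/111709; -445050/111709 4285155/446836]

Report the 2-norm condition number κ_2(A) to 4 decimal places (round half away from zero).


396.6000

M = AᵀA = [22119935625/1181434384 -3317847750/73839649; -3317847750/73839649 127406304225/1181434384]. tr(M)=442385325/3495368, det(M)=11390625/111851776
char-poly roots: 2025/16 and 5625/6990736
κ_2(A) = √(λ_max/λ_min) = √((2025/16) / (5625/6990736)) = 396.6000


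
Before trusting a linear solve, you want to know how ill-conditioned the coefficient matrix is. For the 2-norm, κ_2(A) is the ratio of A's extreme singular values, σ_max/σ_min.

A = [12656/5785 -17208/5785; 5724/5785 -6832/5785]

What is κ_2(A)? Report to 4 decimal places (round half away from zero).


AᵀA = [1141648/198025 -1520064/198025; -1520064/198025 2028352/198025]; tr = 126800/7921, det = 1024/7921
λ_max, λ_min = (126800/7921 ± √16045795584/62742241)/2 = 16, 64/7921
σ_max=√16=4, σ_min=√(64/7921)=(8/89) → κ = 44.5000

44.5000


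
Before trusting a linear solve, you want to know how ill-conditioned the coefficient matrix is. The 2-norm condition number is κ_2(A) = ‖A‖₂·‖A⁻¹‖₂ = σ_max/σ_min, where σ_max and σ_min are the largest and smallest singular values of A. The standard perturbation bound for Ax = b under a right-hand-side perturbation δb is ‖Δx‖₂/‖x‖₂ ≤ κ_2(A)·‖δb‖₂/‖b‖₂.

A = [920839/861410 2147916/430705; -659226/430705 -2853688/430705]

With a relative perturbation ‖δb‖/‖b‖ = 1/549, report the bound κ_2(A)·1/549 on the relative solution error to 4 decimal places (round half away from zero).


form AᵀA = [103450405609/29681087524 114806709450/7420271881; 114806709450/7420271881 510283133776/7420271881] with trace 1275778073/17656804 and determinant 1336336/4414201
solving λ² − 1275778073/17656804·λ + 1336336/4414201 = 0 gives λ = 289/4, 18496/4414201
σ_max=√(289/4)=(17/2), σ_min=√(18496/4414201)=(136/2101) → κ = 131.3125
worst-case relative error ≤ 131.3125 × 1/549 = 0.2392

0.2392


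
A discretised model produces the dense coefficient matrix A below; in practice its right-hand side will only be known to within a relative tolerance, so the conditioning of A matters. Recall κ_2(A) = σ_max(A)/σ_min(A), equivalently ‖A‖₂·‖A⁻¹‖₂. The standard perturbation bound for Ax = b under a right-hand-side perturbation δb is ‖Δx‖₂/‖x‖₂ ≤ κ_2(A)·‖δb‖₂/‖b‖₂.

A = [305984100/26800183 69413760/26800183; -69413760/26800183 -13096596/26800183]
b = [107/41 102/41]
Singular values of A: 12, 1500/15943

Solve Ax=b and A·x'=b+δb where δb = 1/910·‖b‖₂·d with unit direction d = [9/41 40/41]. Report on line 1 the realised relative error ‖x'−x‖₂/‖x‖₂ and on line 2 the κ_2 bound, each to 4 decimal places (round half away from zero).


0.0013
0.1402

largest singular value 12, smallest 1500/15943
κ = σ_max/σ_min = 12/(1500/15943) = 127.5440
κ_2(A)·‖δb‖/‖b‖ = 0.1402
solve Ax = b  →  x = [-6.8368 31.1449]
‖b‖ = 3.6056, ‖x‖ = 31.8864
with δb = [0.0009 0.0039], A·Δx = δb → ‖Δx‖ = 0.0421
dividing the unrounded norms, ‖Δx‖/‖x‖ = 0.0013
so the bound overstates the realised error by a factor of ≈ 106.1245 (computed from the unrounded values)


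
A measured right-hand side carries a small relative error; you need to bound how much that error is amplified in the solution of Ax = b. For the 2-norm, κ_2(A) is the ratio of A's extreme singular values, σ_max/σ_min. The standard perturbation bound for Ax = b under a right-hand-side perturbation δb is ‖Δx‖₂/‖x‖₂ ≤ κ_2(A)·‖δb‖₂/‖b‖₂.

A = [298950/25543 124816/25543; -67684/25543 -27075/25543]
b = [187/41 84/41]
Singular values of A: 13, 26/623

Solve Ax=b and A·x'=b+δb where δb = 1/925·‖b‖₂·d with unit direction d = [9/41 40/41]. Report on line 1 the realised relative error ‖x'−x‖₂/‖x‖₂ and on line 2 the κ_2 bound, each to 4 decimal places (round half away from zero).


0.0018
0.3368

σ_max = 13, σ_min = 26/623
κ = σ_max/σ_min = 13/(26/623) = 311.5000
bound on ‖Δx‖/‖x‖: κ·ε = 311.5000·1/925 = 0.3368
solve Ax = b  →  x = [-27.3639 66.4734]
‖b‖ = 5.0000, ‖x‖ = 71.8853
with δb = [0.0012 0.0053], A·Δx = δb → ‖Δx‖ = 0.1295
dividing the unrounded norms, ‖Δx‖/‖x‖ = 0.0018
tightness: 0.0018 against a bound of 0.3368 (unrounded ratio ≈ 0.0054)


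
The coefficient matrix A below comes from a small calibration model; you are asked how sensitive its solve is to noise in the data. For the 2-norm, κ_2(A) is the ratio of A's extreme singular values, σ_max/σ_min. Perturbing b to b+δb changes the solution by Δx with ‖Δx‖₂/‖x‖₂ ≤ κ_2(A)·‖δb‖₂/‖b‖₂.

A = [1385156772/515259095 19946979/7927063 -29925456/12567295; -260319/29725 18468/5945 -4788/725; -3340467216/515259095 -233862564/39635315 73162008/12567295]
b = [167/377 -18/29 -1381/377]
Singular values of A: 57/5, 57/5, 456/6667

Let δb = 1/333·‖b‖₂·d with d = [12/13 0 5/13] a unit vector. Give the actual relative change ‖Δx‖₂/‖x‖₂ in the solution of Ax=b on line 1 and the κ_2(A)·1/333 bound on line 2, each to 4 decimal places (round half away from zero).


from the listed singular values, σ₁ = 57/5, σ_n = 456/6667
κ_2(A) = (57/5) / (456/6667) = 166.6750
bound on ‖Δx‖/‖x‖: κ·ε = 166.6750·1/333 = 0.5005
solve Ax = b  →  x = [2.8012 -11.2507 -8.9127]
‖b‖₂ = 3.7417 and ‖x‖₂ = 14.6240
Δx = A⁻¹·δb where δb = 1/333·3.7417·d; ‖Δx‖ = 0.1643
realised ‖Δx‖/‖x‖ = 0.0112
so the bound overstates the realised error by a factor of ≈ 44.5562 (computed from the unrounded values)

0.0112
0.5005


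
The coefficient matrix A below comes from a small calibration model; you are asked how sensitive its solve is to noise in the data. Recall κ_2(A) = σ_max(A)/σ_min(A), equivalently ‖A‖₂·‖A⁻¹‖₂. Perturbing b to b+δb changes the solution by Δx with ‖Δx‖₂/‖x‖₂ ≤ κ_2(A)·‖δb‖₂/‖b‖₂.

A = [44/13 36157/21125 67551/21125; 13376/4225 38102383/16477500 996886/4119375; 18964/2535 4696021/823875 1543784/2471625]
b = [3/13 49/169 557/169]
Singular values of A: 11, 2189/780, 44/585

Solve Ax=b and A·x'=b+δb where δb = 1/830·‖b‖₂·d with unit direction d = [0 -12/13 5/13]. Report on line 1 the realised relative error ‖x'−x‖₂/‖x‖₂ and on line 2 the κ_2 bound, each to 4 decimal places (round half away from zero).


largest singular value 11, smallest 44/585
κ = σ_max/σ_min = 11/(44/585) = 146.2500
κ_2(A)·‖δb‖/‖b‖ = 0.1762
solve Ax = b  →  x = [-7.7591 10.4678 2.6819]
2-norm of b is 3.3166; of x, 13.3030
Δx = A⁻¹·δb where δb = 1/830·3.3166·d; ‖Δx‖ = 0.0531
dividing the unrounded norms, ‖Δx‖/‖x‖ = 0.0040
realised/bound (from unrounded values) ≈ 0.0227

0.0040
0.1762


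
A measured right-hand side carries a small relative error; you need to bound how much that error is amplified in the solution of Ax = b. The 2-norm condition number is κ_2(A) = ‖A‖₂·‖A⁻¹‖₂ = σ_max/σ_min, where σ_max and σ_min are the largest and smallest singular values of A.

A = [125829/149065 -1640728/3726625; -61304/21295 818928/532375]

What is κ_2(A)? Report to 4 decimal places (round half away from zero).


M = AᵀA = [7999351105/888814969 -21331405656/4444074845; -21331405656/4444074845 56885598016/22220374225]. tr(M)=256869375641/22220374225, det(M)=21381376/22220374225
λ_max, λ_min = (256869375641/22220374225 ± √65979975733492502426481/493745030699044350625)/2 = 289/25, 73984/888814969
so κ_2 = √((289/25) / (73984/888814969)) = 372.6625

372.6625


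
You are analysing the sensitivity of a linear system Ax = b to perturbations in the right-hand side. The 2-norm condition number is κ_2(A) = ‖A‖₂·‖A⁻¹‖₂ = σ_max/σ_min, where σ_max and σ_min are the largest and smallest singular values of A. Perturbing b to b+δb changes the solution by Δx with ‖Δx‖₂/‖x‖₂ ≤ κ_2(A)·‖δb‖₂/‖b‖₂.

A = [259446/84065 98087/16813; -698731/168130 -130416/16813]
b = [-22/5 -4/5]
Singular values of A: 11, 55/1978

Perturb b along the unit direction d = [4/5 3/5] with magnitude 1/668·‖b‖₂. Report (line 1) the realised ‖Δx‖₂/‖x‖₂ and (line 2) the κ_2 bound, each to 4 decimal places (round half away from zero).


largest singular value 11, smallest 55/1978
κ = σ_max/σ_min = 11/(55/1978) = 395.6000
worst-case relative error ≤ 395.6000 × 1/668 = 0.5922
solve Ax = b  →  x = [126.8449 -67.8567]
2-norm of b is 4.4721; of x, 143.8547
δb = ε·‖b‖·d = [0.0054 0.0040]; solving A·Δx = δb gives ‖Δx‖ = 0.2408
realised ‖Δx‖/‖x‖ = 0.0017
so the bound overstates the realised error by a factor of ≈ 353.8357 (computed from the unrounded values)

0.0017
0.5922


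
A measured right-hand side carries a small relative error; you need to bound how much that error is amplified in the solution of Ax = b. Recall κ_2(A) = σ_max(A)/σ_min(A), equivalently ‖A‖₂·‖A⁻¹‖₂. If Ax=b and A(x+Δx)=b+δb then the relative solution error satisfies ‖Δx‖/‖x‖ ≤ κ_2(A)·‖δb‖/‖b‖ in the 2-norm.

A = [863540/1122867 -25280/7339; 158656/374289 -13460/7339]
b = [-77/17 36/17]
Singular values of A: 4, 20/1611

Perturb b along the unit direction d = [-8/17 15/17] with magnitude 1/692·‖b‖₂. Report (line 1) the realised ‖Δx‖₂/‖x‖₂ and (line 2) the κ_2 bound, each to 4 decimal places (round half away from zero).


from the listed singular values, σ₁ = 4, σ_n = 20/1611
κ = σ_max/σ_min = 4/(20/1611) = 322.2000
worst-case relative error ≤ 322.2000 × 1/692 = 0.4656
solve Ax = b  →  x = [314.1768 71.4585]
‖b‖₂ = 5.0000 and ‖x‖₂ = 322.2009
Δx = A⁻¹·δb where δb = 1/692·5.0000·d; ‖Δx‖ = 0.5820
dividing the unrounded norms, ‖Δx‖/‖x‖ = 0.0018
realised/bound (from unrounded values) ≈ 0.0039

0.0018
0.4656
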